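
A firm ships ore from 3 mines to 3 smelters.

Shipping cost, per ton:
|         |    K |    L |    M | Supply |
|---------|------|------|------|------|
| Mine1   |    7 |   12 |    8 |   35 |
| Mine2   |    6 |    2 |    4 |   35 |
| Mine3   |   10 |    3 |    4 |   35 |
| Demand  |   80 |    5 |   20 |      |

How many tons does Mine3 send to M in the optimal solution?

20

The minimum-cost plan:
  Mine1->K: 35 × 7 = 245
  Mine2->K: 35 × 6 = 210
  Mine3->K: 10 × 10 = 100
  Mine3->L: 5 × 3 = 15
  Mine3->M: 20 × 4 = 80
Total cost = 650.
So Mine3→M carries 20 tons.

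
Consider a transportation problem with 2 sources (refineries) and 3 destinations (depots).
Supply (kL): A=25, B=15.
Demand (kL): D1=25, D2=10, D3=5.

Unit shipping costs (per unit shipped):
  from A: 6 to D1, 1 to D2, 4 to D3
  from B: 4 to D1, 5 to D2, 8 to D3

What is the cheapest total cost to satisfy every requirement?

150

An optimal shipping plan:
  A–D1: 10 × 6 = 60
  A–D2: 10 × 1 = 10
  A–D3: 5 × 4 = 20
  B–D1: 15 × 4 = 60
Total = 60 + 10 + 20 + 60 = 150.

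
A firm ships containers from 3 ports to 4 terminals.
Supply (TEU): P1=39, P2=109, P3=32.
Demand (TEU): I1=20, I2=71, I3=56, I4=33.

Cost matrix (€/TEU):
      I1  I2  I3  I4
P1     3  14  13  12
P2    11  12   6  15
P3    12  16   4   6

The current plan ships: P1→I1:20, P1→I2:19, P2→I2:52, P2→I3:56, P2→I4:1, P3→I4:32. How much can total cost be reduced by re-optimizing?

Current plan cost = 20·3 + 19·14 + 52·12 + 56·6 + 1·15 + 32·6 = €1493.
Optimal plan:
  P1–I1: 20 TEU
  P1–I2: 18 TEU
  P1–I4: 1 TEU
  P2–I2: 53 TEU
  P2–I3: 56 TEU
  P3–I4: 32 TEU
Optimal cost = €1488.
Saving = 1493 − 1488 = €5.

5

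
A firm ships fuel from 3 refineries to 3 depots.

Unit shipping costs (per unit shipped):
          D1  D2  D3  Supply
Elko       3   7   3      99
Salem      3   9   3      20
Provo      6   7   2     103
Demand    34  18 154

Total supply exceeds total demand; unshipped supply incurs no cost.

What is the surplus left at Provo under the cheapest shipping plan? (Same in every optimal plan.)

Minimum-cost shipments:
  Elko->D1: 14 kL
  Elko->D2: 18 kL
  Elko->D3: 51 kL
  Salem->D1: 20 kL
  Provo->D3: 103 kL
Total cost = 587.
Provo ships 103 of its 103, leaving 0.

0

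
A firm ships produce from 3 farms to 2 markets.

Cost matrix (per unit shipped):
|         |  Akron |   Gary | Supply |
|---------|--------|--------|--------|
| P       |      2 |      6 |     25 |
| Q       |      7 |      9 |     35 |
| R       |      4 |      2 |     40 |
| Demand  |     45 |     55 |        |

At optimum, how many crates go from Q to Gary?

Optimal shipments:
  P–Akron: 25 × 2 = 50
  Q–Akron: 20 × 7 = 140
  Q–Gary: 15 × 9 = 135
  R–Gary: 40 × 2 = 80
Total cost = 405.
So Q→Gary carries 15 crates.

15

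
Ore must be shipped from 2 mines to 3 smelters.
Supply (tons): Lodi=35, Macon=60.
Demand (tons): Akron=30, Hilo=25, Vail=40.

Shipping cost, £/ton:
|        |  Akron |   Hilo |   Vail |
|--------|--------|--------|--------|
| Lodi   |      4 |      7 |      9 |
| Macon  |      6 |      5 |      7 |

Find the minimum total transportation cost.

535

Optimal allocation:
  Lodi->Akron: 30 × £4 = £120
  Lodi->Vail: 5 × £9 = £45
  Macon->Hilo: 25 × £5 = £125
  Macon->Vail: 35 × £7 = £245
Total = 120 + 45 + 125 + 245 = £535.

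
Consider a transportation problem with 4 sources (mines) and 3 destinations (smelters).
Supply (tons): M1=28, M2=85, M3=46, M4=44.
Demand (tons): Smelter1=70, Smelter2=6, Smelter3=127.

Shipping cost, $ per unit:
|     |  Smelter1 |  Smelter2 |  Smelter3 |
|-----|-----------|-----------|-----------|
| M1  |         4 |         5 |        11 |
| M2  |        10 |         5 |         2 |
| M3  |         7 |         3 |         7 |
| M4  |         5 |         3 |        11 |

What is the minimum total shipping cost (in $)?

One minimum-cost allocation:
  M1 to Smelter1: 28 × $4 = $112
  M2 to Smelter3: 85 × $2 = $170
  M3 to Smelter2: 4 × $3 = $12
  M3 to Smelter3: 42 × $7 = $294
  M4 to Smelter1: 42 × $5 = $210
  M4 to Smelter2: 2 × $3 = $6
Total = 112 + 170 + 12 + 294 + 210 + 6 = $804.
(Supply check: M1 ships 28; M2 ships 85; M3 ships 46; M4 ships 44.)

804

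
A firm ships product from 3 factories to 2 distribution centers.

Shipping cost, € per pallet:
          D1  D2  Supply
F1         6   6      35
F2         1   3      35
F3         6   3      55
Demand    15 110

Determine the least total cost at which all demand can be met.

450

Optimal allocation:
  F1 to D2: 35 × €6 = €210
  F2 to D1: 15 × €1 = €15
  F2 to D2: 20 × €3 = €60
  F3 to D2: 55 × €3 = €165
Total = 210 + 15 + 60 + 165 = €450.
(Supply check: F1 ships 35; F2 ships 35; F3 ships 55.)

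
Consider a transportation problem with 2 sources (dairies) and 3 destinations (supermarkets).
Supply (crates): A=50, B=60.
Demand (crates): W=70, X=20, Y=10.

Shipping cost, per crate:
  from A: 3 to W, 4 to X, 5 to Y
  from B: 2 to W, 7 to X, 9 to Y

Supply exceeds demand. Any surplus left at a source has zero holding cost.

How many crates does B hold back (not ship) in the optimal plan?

0

Minimum-cost shipments:
  A–W: 10 crates
  A–X: 20 crates
  A–Y: 10 crates
  B–W: 60 crates
Total cost = 280.
B ships 60 of its 60, leaving 0.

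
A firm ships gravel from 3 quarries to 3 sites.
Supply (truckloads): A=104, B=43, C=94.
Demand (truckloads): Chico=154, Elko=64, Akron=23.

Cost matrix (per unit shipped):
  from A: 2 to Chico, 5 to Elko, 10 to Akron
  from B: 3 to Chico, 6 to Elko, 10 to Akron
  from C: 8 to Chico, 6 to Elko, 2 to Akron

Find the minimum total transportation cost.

823

One minimum-cost allocation:
  A→Chico: 104 × 2 = 208
  B→Chico: 43 × 3 = 129
  C→Chico: 7 × 8 = 56
  C→Elko: 64 × 6 = 384
  C→Akron: 23 × 2 = 46
Total = 208 + 129 + 56 + 384 + 46 = 823.
(Supply check: A ships 104; B ships 43; C ships 94.)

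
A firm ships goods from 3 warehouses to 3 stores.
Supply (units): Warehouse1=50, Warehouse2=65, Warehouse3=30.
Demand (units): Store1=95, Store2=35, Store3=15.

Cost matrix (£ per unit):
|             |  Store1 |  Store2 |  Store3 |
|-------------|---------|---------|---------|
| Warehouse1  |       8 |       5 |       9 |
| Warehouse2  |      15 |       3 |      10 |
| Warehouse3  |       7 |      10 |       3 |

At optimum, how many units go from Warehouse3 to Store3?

0

Optimal shipments:
  Warehouse1–Store1: 50 × £8 = £400
  Warehouse2–Store1: 15 × £15 = £225
  Warehouse2–Store2: 35 × £3 = £105
  Warehouse2–Store3: 15 × £10 = £150
  Warehouse3–Store1: 30 × £7 = £210
Total cost = £1090.
The route Warehouse3→Store3 is not used.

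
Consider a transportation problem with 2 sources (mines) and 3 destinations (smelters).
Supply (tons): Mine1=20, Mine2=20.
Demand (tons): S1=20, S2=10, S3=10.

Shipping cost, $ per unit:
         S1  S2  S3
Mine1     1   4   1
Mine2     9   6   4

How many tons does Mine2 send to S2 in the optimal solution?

The minimum-cost plan:
  Mine1->S1: 20 × $1 = $20
  Mine2->S2: 10 × $6 = $60
  Mine2->S3: 10 × $4 = $40
Total cost = $120.
So Mine2→S2 carries 10 tons.

10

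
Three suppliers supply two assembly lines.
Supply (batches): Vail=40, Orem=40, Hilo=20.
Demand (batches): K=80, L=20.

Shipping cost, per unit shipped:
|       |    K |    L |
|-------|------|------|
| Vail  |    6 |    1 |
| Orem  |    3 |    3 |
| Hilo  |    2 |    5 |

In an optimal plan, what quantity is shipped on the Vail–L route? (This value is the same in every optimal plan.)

20

Optimal shipments:
  Vail to K: 20 × 6 = 120
  Vail to L: 20 × 1 = 20
  Orem to K: 40 × 3 = 120
  Hilo to K: 20 × 2 = 40
Total cost = 300.
So Vail→L carries 20 batches.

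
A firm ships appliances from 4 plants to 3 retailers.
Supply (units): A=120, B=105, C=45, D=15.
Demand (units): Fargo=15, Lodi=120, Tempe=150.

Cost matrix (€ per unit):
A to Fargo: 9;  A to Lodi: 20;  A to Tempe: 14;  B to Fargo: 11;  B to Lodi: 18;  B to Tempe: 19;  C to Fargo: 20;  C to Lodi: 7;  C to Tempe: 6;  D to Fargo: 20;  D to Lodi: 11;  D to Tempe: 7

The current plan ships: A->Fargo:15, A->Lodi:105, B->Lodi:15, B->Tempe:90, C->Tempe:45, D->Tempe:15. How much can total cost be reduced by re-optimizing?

720

Current plan cost = 15·9 + 105·20 + 15·18 + 90·19 + 45·6 + 15·7 = €4590.
Optimal plan:
  A–Tempe: 120 × €14 = €1680
  B–Fargo: 15 × €11 = €165
  B–Lodi: 90 × €18 = €1620
  C–Lodi: 30 × €7 = €210
  C–Tempe: 15 × €6 = €90
  D–Tempe: 15 × €7 = €105
Optimal cost = €3870.
Saving = 4590 − 3870 = €720.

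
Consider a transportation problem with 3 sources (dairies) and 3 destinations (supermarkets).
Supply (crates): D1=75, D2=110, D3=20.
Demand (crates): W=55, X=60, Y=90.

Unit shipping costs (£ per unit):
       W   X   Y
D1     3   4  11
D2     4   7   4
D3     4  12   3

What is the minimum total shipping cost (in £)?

785

A cheapest plan:
  D1→W: 15 × £3 = £45
  D1→X: 60 × £4 = £240
  D2→W: 40 × £4 = £160
  D2→Y: 70 × £4 = £280
  D3→Y: 20 × £3 = £60
Total = 45 + 240 + 160 + 280 + 60 = £785.
(Supply check: D1 ships 75; D2 ships 110; D3 ships 20.)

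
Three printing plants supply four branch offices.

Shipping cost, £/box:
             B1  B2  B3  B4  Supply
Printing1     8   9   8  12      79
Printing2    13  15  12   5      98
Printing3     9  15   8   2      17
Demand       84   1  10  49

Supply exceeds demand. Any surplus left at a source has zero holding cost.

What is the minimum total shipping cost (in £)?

1009

One minimum-cost allocation:
  Printing1->B1: 78 boxes
  Printing1->B2: 1 boxes
  Printing2->B4: 48 boxes
  Printing3->B1: 6 boxes
  Printing3->B3: 10 boxes
  Printing3->B4: 1 boxes
Total cost = £1009.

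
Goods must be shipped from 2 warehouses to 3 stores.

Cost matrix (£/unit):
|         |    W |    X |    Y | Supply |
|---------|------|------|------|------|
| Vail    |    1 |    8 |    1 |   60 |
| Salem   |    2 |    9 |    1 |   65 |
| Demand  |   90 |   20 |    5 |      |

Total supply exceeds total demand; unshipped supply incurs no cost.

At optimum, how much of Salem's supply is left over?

An optimal plan:
  Vail to W: 40 × £1 = £40
  Vail to X: 20 × £8 = £160
  Salem to W: 50 × £2 = £100
  Salem to Y: 5 × £1 = £5
Total cost = £305.
Salem ships 55 of its 65, leaving 10.

10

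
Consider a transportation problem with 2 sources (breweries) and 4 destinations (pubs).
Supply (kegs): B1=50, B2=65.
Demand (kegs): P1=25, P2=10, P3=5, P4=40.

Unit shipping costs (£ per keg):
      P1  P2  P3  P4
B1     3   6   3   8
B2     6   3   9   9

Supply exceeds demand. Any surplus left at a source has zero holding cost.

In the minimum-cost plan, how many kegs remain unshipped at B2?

An optimal plan:
  B1–P1: 25 × £3 = £75
  B1–P3: 5 × £3 = £15
  B1–P4: 20 × £8 = £160
  B2–P2: 10 × £3 = £30
  B2–P4: 20 × £9 = £180
Total cost = £460.
B2 ships 30 of its 65, leaving 35.

35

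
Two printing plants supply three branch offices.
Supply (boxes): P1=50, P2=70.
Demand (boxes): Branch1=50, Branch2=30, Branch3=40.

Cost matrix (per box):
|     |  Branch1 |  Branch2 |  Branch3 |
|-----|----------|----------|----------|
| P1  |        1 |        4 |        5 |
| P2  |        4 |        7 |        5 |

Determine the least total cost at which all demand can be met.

460

A cheapest plan:
  P1 to Branch1: 50 × 1 = 50
  P2 to Branch2: 30 × 7 = 210
  P2 to Branch3: 40 × 5 = 200
Total = 50 + 210 + 200 = 460.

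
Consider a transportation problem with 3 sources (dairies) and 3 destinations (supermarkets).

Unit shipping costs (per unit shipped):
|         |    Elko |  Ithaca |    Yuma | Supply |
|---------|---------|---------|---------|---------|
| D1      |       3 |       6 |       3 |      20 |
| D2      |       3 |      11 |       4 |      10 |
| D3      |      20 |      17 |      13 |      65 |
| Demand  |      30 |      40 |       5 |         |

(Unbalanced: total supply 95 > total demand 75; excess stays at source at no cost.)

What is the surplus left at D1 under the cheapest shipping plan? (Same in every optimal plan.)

An optimal plan:
  D1->Elko: 20 × 3 = 60
  D2->Elko: 10 × 3 = 30
  D3->Ithaca: 40 × 17 = 680
  D3->Yuma: 5 × 13 = 65
Total cost = 835.
D1 ships 20 of its 20, leaving 0.

0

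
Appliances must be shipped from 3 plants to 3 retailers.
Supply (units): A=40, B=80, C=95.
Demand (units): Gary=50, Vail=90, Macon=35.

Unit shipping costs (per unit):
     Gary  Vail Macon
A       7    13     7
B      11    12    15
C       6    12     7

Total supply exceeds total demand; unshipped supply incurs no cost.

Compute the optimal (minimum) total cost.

Optimal allocation:
  B→Vail: 80 × 12 = 960
  C→Gary: 50 × 6 = 300
  C→Vail: 10 × 12 = 120
  C→Macon: 35 × 7 = 245
Total = 960 + 300 + 120 + 245 = 1625.
(Supply check: A ships 0; B ships 80; C ships 95.)

1625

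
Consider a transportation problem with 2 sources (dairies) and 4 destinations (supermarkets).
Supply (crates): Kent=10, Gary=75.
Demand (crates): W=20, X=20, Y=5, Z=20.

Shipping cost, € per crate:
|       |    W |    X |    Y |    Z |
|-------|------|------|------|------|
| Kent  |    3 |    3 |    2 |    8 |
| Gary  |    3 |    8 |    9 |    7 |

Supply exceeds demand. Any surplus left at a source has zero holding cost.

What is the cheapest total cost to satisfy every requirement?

One minimum-cost allocation:
  Kent–X: 5 crates
  Kent–Y: 5 crates
  Gary–W: 20 crates
  Gary–X: 15 crates
  Gary–Z: 20 crates
Total cost = €345.
(Supply check: Kent ships 10; Gary ships 55.)

345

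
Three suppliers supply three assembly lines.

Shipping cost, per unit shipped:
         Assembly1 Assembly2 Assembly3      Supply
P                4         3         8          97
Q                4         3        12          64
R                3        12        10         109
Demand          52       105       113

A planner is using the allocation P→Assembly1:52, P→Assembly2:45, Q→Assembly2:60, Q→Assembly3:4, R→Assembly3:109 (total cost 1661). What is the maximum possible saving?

172

Current plan cost = 52·4 + 45·3 + 60·3 + 4·12 + 109·10 = 1661.
Optimal plan:
  P–Assembly2: 41 × 3 = 123
  P–Assembly3: 56 × 8 = 448
  Q–Assembly2: 64 × 3 = 192
  R–Assembly1: 52 × 3 = 156
  R–Assembly3: 57 × 10 = 570
Optimal cost = 1489.
Saving = 1661 − 1489 = 172.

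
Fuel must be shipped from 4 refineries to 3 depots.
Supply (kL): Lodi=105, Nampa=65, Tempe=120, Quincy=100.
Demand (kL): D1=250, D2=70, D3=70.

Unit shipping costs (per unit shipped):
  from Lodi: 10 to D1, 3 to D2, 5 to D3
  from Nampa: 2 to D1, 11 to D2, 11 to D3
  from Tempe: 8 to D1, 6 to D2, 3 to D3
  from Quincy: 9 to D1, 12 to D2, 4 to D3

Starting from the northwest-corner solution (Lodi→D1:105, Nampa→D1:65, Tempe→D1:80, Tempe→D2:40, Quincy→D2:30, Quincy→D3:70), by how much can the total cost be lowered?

Current plan cost = 105·10 + 65·2 + 80·8 + 40·6 + 30·12 + 70·4 = 2700.
Optimal plan:
  Lodi->D2: 70 × 3 = 210
  Lodi->D3: 35 × 5 = 175
  Nampa->D1: 65 × 2 = 130
  Tempe->D1: 120 × 8 = 960
  Quincy->D1: 65 × 9 = 585
  Quincy->D3: 35 × 4 = 140
Optimal cost = 2200.
Saving = 2700 − 2200 = 500.

500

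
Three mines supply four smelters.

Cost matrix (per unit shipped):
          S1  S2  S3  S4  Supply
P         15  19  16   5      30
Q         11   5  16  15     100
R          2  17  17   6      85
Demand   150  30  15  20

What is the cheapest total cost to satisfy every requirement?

An optimal shipping plan:
  P→S3: 10 × 16 = 160
  P→S4: 20 × 5 = 100
  Q→S1: 65 × 11 = 715
  Q→S2: 30 × 5 = 150
  Q→S3: 5 × 16 = 80
  R→S1: 85 × 2 = 170
Total = 160 + 100 + 715 + 150 + 80 + 170 = 1375.

1375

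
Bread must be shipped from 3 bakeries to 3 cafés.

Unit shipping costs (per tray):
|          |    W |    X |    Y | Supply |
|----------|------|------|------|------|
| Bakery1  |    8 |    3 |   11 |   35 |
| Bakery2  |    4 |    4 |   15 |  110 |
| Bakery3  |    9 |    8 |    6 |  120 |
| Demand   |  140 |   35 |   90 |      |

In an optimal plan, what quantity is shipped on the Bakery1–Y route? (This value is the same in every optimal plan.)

0

Solving gives:
  Bakery1->X: 35 × 3 = 105
  Bakery2->W: 110 × 4 = 440
  Bakery3->W: 30 × 9 = 270
  Bakery3->Y: 90 × 6 = 540
Total cost = 1355.
The route Bakery1→Y is not used.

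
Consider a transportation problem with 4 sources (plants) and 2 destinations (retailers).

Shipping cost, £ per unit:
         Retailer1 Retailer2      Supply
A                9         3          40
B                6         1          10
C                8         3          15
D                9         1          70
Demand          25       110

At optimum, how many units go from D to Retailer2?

70

Solving gives:
  A–Retailer2: 40 × £3 = £120
  B–Retailer1: 10 × £6 = £60
  C–Retailer1: 15 × £8 = £120
  D–Retailer2: 70 × £1 = £70
Total cost = £370.
So D→Retailer2 carries 70 units.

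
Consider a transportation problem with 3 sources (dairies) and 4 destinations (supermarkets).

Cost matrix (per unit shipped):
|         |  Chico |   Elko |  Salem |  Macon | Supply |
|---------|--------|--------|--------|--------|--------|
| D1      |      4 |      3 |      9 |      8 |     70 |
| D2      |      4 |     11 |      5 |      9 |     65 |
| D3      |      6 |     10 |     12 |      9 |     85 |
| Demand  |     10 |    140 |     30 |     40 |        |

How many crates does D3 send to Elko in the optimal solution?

70

Optimal shipments:
  D1→Elko: 70 × 3 = 210
  D2→Chico: 10 × 4 = 40
  D2→Salem: 30 × 5 = 150
  D2→Macon: 25 × 9 = 225
  D3→Elko: 70 × 10 = 700
  D3→Macon: 15 × 9 = 135
Total cost = 1460.
So D3→Elko carries 70 crates.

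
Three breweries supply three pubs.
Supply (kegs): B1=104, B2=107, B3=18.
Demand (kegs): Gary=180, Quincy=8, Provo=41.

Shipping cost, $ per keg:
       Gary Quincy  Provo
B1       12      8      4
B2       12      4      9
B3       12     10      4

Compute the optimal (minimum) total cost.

One minimum-cost allocation:
  B1 to Gary: 63 × $12 = $756
  B1 to Provo: 41 × $4 = $164
  B2 to Gary: 99 × $12 = $1188
  B2 to Quincy: 8 × $4 = $32
  B3 to Gary: 18 × $12 = $216
Total = 756 + 164 + 1188 + 32 + 216 = $2356.

2356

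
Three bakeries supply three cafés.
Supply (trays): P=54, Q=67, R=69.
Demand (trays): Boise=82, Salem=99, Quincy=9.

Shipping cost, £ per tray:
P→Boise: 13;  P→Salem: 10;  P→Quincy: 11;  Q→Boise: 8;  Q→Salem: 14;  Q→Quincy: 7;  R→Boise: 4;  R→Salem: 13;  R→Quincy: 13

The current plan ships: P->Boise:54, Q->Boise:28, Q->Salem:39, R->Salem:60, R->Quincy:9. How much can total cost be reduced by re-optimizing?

Current plan cost = 54·13 + 28·8 + 39·14 + 60·13 + 9·13 = £2369.
Optimal plan:
  P to Salem: 54 × £10 = £540
  Q to Boise: 13 × £8 = £104
  Q to Salem: 45 × £14 = £630
  Q to Quincy: 9 × £7 = £63
  R to Boise: 69 × £4 = £276
Optimal cost = £1613.
Saving = 2369 − 1613 = £756.

756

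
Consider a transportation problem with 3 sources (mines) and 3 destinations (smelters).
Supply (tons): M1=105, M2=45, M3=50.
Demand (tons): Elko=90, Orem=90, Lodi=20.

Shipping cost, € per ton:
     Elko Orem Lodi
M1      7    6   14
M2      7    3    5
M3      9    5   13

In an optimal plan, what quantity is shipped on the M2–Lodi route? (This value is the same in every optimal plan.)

20

The minimum-cost plan:
  M1->Elko: 90 × €7 = €630
  M1->Orem: 15 × €6 = €90
  M2->Orem: 25 × €3 = €75
  M2->Lodi: 20 × €5 = €100
  M3->Orem: 50 × €5 = €250
Total cost = €1145.
So M2→Lodi carries 20 tons.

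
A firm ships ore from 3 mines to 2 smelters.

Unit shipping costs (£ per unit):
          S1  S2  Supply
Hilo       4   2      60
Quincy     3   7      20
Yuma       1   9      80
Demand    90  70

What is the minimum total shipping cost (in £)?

300

Optimal allocation:
  Hilo to S2: 60 × £2 = £120
  Quincy to S1: 10 × £3 = £30
  Quincy to S2: 10 × £7 = £70
  Yuma to S1: 80 × £1 = £80
Total = 120 + 30 + 70 + 80 = £300.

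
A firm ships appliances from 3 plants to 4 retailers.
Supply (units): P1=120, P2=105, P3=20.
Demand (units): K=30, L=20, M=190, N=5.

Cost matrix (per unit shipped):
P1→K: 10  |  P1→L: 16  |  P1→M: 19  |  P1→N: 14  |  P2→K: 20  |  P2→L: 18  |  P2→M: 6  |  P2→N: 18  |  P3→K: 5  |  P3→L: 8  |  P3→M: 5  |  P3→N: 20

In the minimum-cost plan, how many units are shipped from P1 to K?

30

The minimum-cost plan:
  P1 to K: 30 × 10 = 300
  P1 to L: 20 × 16 = 320
  P1 to M: 65 × 19 = 1235
  P1 to N: 5 × 14 = 70
  P2 to M: 105 × 6 = 630
  P3 to M: 20 × 5 = 100
Total cost = 2655.
So P1→K carries 30 units.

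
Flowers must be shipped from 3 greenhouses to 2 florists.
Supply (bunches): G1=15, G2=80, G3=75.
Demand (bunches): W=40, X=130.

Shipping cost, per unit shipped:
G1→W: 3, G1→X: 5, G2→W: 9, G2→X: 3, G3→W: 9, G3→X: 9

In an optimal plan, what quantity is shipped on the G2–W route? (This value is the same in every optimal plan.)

The minimum-cost plan:
  G1 to W: 15 × 3 = 45
  G2 to X: 80 × 3 = 240
  G3 to W: 25 × 9 = 225
  G3 to X: 50 × 9 = 450
Total cost = 960.
The route G2→W is not used.

0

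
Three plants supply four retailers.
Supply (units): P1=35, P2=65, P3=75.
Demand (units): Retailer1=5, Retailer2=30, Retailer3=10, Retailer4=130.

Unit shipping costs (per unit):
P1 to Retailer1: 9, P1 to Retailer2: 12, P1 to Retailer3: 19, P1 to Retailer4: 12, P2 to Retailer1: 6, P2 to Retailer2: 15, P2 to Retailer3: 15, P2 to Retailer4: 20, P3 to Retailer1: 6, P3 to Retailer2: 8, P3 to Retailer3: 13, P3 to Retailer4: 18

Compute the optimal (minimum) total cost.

2650

An optimal shipping plan:
  P1->Retailer4: 35 × 12 = 420
  P2->Retailer1: 5 × 6 = 30
  P2->Retailer4: 60 × 20 = 1200
  P3->Retailer2: 30 × 8 = 240
  P3->Retailer3: 10 × 13 = 130
  P3->Retailer4: 35 × 18 = 630
Total = 420 + 30 + 1200 + 240 + 130 + 630 = 2650.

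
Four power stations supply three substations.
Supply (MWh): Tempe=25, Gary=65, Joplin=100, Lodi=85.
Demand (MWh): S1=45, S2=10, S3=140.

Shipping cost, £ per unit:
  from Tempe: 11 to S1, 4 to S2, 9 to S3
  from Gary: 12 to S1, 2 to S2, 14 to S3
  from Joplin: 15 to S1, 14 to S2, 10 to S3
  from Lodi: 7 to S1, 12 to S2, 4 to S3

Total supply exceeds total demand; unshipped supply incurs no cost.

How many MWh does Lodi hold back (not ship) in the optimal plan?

0

An optimal plan:
  Tempe→S1: 25 × £11 = £275
  Gary→S1: 20 × £12 = £240
  Gary→S2: 10 × £2 = £20
  Joplin→S3: 55 × £10 = £550
  Lodi→S3: 85 × £4 = £340
Total cost = £1425.
Lodi ships 85 of its 85, leaving 0.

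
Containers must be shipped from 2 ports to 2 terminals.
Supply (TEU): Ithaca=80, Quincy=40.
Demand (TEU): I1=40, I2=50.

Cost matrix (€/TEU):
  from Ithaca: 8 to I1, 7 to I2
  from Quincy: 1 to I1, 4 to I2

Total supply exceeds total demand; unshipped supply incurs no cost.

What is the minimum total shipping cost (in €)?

One minimum-cost allocation:
  Ithaca–I2: 50 TEU
  Quincy–I1: 40 TEU
Total cost = €390.
(Supply check: Ithaca ships 50; Quincy ships 40.)

390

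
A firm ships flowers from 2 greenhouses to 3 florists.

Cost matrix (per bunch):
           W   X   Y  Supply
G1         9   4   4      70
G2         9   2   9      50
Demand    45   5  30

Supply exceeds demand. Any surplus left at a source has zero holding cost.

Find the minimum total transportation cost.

Optimal allocation:
  G1 to W: 40 × 9 = 360
  G1 to Y: 30 × 4 = 120
  G2 to W: 5 × 9 = 45
  G2 to X: 5 × 2 = 10
Total = 360 + 120 + 45 + 10 = 535.
(Supply check: G1 ships 70; G2 ships 10.)

535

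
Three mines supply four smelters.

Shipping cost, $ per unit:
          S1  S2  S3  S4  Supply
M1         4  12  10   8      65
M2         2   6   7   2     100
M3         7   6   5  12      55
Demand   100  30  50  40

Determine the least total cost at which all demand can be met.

Optimal allocation:
  M1->S1: 65 tons
  M2->S1: 35 tons
  M2->S2: 25 tons
  M2->S4: 40 tons
  M3->S2: 5 tons
  M3->S3: 50 tons
Total cost = $840.
(Supply check: M1 ships 65; M2 ships 100; M3 ships 55.)

840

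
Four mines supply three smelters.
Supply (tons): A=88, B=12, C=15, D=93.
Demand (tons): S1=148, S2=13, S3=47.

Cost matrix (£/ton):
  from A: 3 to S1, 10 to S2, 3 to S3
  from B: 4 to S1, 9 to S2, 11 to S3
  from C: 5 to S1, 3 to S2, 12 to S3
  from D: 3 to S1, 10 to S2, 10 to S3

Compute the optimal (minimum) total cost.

640

An optimal shipping plan:
  A–S1: 41 × £3 = £123
  A–S3: 47 × £3 = £141
  B–S1: 12 × £4 = £48
  C–S1: 2 × £5 = £10
  C–S2: 13 × £3 = £39
  D–S1: 93 × £3 = £279
Total = 123 + 141 + 48 + 10 + 39 + 279 = £640.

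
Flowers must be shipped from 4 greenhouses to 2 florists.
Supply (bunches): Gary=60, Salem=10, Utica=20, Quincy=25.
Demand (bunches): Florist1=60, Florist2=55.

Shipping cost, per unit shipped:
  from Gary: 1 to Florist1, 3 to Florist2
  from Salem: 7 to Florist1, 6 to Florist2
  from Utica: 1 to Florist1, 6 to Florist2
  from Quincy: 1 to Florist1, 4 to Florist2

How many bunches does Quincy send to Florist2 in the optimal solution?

Optimal shipments:
  Gary–Florist1: 15 × 1 = 15
  Gary–Florist2: 45 × 3 = 135
  Salem–Florist2: 10 × 6 = 60
  Utica–Florist1: 20 × 1 = 20
  Quincy–Florist1: 25 × 1 = 25
Total cost = 255.
The route Quincy→Florist2 is not used.

0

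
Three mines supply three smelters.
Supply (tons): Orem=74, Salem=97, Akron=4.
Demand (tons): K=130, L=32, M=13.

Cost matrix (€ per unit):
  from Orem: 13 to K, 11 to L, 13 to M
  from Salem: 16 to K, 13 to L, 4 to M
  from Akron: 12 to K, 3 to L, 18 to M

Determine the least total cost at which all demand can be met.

2286

Optimal allocation:
  Orem->K: 74 × €13 = €962
  Salem->K: 56 × €16 = €896
  Salem->L: 28 × €13 = €364
  Salem->M: 13 × €4 = €52
  Akron->L: 4 × €3 = €12
Total = 962 + 896 + 364 + 52 + 12 = €2286.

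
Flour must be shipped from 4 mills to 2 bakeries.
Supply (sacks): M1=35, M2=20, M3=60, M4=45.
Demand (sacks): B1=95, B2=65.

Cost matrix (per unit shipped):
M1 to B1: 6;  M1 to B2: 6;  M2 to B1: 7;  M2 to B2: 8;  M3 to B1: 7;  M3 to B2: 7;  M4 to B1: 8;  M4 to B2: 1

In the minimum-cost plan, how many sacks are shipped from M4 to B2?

45

Optimal shipments:
  M1–B1: 35 × 6 = 210
  M2–B1: 20 × 7 = 140
  M3–B1: 40 × 7 = 280
  M3–B2: 20 × 7 = 140
  M4–B2: 45 × 1 = 45
Total cost = 815.
So M4→B2 carries 45 sacks.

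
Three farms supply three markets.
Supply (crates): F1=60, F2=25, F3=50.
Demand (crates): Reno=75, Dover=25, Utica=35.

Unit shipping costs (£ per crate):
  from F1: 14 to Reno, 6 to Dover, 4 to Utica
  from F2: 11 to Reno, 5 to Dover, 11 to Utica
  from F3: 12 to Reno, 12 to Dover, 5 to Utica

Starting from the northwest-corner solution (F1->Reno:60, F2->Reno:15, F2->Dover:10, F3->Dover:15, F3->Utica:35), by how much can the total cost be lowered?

245

Current plan cost = 60·14 + 15·11 + 10·5 + 15·12 + 35·5 = £1410.
Optimal plan:
  F1→Dover: 25 crates
  F1→Utica: 35 crates
  F2→Reno: 25 crates
  F3→Reno: 50 crates
Optimal cost = £1165.
Saving = 1410 − 1165 = £245.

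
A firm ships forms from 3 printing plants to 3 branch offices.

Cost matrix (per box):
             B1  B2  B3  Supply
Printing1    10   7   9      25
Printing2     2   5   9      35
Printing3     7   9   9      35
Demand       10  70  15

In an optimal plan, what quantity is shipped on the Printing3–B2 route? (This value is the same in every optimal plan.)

20

The minimum-cost plan:
  Printing1->B2: 25 × 7 = 175
  Printing2->B1: 10 × 2 = 20
  Printing2->B2: 25 × 5 = 125
  Printing3->B2: 20 × 9 = 180
  Printing3->B3: 15 × 9 = 135
Total cost = 635.
So Printing3→B2 carries 20 boxes.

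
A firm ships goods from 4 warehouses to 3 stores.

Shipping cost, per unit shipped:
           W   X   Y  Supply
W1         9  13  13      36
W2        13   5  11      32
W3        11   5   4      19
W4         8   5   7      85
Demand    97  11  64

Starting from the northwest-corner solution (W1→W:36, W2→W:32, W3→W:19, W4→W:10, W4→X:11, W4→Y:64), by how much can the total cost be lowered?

Current plan cost = 36·9 + 32·13 + 19·11 + 10·8 + 11·5 + 64·7 = 1532.
Optimal plan:
  W1–W: 36 units
  W2–X: 11 units
  W2–Y: 21 units
  W3–Y: 19 units
  W4–W: 61 units
  W4–Y: 24 units
Optimal cost = 1342.
Saving = 1532 − 1342 = 190.

190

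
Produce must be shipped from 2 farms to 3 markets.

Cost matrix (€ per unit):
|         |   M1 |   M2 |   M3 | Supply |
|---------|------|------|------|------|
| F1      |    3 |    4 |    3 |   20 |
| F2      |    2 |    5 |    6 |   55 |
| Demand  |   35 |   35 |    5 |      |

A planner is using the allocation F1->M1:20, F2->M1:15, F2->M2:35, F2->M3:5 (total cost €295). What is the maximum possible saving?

Current plan cost = 20·3 + 15·2 + 35·5 + 5·6 = €295.
Optimal plan:
  F1–M2: 15 crates
  F1–M3: 5 crates
  F2–M1: 35 crates
  F2–M2: 20 crates
Optimal cost = €245.
Saving = 295 − 245 = €50.

50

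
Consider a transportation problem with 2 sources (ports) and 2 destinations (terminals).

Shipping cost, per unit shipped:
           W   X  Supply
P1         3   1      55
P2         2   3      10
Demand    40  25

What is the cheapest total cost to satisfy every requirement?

Optimal allocation:
  P1 to W: 30 × 3 = 90
  P1 to X: 25 × 1 = 25
  P2 to W: 10 × 2 = 20
Total = 90 + 25 + 20 = 135.

135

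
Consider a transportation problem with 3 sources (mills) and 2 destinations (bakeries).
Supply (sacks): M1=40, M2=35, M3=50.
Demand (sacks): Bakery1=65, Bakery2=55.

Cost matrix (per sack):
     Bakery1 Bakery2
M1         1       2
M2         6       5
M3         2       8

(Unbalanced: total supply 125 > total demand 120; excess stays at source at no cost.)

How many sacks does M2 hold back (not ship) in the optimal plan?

An optimal plan:
  M1–Bakery1: 15 × 1 = 15
  M1–Bakery2: 25 × 2 = 50
  M2–Bakery2: 30 × 5 = 150
  M3–Bakery1: 50 × 2 = 100
Total cost = 315.
M2 ships 30 of its 35, leaving 5.

5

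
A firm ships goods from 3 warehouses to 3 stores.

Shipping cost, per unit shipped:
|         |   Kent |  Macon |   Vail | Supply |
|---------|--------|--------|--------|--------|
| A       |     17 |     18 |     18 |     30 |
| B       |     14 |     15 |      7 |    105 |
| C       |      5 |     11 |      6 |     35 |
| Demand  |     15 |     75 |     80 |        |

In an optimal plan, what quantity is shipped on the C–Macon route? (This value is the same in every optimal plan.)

Solving gives:
  A to Macon: 30 units
  B to Macon: 25 units
  B to Vail: 80 units
  C to Kent: 15 units
  C to Macon: 20 units
Total cost = 1770.
So C→Macon carries 20 units.

20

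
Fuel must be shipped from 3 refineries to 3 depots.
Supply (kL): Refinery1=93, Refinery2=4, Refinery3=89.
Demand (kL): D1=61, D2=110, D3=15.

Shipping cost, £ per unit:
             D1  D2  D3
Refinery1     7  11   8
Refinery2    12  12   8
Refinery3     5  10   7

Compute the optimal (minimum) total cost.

One minimum-cost allocation:
  Refinery1 to D2: 82 kL
  Refinery1 to D3: 11 kL
  Refinery2 to D3: 4 kL
  Refinery3 to D1: 61 kL
  Refinery3 to D2: 28 kL
Total cost = £1607.
(Supply check: Refinery1 ships 93; Refinery2 ships 4; Refinery3 ships 89.)

1607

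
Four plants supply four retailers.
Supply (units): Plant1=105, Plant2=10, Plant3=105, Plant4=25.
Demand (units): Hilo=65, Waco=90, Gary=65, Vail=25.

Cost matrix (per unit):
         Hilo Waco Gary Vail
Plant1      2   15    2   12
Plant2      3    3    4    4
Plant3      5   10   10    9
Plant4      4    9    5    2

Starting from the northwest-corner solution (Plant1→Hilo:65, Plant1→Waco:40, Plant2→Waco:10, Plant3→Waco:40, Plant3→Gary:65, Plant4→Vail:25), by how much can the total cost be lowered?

645

Current plan cost = 65·2 + 40·15 + 10·3 + 40·10 + 65·10 + 25·2 = 1860.
Optimal plan:
  Plant1->Hilo: 40 × 2 = 80
  Plant1->Gary: 65 × 2 = 130
  Plant2->Waco: 10 × 3 = 30
  Plant3->Hilo: 25 × 5 = 125
  Plant3->Waco: 80 × 10 = 800
  Plant4->Vail: 25 × 2 = 50
Optimal cost = 1215.
Saving = 1860 − 1215 = 645.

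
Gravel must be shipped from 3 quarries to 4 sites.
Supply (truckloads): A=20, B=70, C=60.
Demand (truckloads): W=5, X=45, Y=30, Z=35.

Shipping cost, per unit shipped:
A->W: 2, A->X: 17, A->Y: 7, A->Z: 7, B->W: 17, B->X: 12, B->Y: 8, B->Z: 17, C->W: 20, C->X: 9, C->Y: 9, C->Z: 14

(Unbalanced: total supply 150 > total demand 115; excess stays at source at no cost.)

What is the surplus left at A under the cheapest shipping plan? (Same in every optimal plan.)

0

Minimum-cost shipments:
  A->W: 5 × 2 = 10
  A->Z: 15 × 7 = 105
  B->X: 5 × 12 = 60
  B->Y: 30 × 8 = 240
  C->X: 40 × 9 = 360
  C->Z: 20 × 14 = 280
Total cost = 1055.
A ships 20 of its 20, leaving 0.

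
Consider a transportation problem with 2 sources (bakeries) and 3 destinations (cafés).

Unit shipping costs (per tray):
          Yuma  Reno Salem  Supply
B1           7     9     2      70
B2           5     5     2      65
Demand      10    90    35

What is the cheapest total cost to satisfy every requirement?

690

Optimal allocation:
  B1→Yuma: 10 × 7 = 70
  B1→Reno: 25 × 9 = 225
  B1→Salem: 35 × 2 = 70
  B2→Reno: 65 × 5 = 325
Total = 70 + 225 + 70 + 325 = 690.
(Supply check: B1 ships 70; B2 ships 65.)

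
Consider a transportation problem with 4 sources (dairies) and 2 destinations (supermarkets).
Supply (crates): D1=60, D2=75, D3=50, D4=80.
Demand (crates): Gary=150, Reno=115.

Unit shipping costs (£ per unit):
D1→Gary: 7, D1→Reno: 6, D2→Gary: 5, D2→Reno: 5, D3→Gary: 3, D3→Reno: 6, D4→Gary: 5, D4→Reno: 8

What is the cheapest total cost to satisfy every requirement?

1285

A cheapest plan:
  D1–Reno: 60 crates
  D2–Gary: 20 crates
  D2–Reno: 55 crates
  D3–Gary: 50 crates
  D4–Gary: 80 crates
Total cost = £1285.
(Supply check: D1 ships 60; D2 ships 75; D3 ships 50; D4 ships 80.)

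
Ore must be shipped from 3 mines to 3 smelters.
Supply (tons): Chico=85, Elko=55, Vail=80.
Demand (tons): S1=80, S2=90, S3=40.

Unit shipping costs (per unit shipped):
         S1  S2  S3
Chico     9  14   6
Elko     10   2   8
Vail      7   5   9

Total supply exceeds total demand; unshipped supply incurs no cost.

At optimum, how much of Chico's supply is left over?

10

Minimum-cost shipments:
  Chico→S1: 35 × 9 = 315
  Chico→S3: 40 × 6 = 240
  Elko→S2: 55 × 2 = 110
  Vail→S1: 45 × 7 = 315
  Vail→S2: 35 × 5 = 175
Total cost = 1155.
Chico ships 75 of its 85, leaving 10.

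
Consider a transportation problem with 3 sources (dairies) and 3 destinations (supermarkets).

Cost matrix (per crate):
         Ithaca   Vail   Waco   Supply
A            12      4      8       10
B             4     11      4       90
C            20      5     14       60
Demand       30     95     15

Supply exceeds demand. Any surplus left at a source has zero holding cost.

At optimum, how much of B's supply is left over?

An optimal plan:
  A to Vail: 10 crates
  B to Ithaca: 30 crates
  B to Vail: 25 crates
  B to Waco: 15 crates
  C to Vail: 60 crates
Total cost = 795.
B ships 70 of its 90, leaving 20.

20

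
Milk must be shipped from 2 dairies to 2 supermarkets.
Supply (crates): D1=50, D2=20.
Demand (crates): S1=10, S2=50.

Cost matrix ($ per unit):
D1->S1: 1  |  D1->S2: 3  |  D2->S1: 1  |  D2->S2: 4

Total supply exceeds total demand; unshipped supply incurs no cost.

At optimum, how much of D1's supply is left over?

0

An optimal plan:
  D1 to S2: 50 crates
  D2 to S1: 10 crates
Total cost = $160.
D1 ships 50 of its 50, leaving 0.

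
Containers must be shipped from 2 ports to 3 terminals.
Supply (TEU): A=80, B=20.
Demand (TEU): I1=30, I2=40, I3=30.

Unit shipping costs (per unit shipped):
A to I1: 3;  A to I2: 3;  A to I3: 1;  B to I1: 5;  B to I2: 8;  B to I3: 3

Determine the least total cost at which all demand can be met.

An optimal shipping plan:
  A→I1: 10 × 3 = 30
  A→I2: 40 × 3 = 120
  A→I3: 30 × 1 = 30
  B→I1: 20 × 5 = 100
Total = 30 + 120 + 30 + 100 = 280.

280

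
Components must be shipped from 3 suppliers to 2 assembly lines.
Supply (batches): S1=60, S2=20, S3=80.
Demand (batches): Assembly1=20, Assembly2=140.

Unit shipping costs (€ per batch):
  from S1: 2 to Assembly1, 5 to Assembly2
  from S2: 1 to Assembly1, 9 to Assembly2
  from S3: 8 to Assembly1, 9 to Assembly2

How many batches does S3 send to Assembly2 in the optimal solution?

Solving gives:
  S1→Assembly2: 60 batches
  S2→Assembly1: 20 batches
  S3→Assembly2: 80 batches
Total cost = €1040.
So S3→Assembly2 carries 80 batches.

80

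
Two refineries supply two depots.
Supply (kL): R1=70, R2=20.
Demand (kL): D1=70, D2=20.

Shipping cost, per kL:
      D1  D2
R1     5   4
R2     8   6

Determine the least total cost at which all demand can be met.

A cheapest plan:
  R1->D1: 70 × 5 = 350
  R2->D2: 20 × 6 = 120
Total = 350 + 120 = 470.

470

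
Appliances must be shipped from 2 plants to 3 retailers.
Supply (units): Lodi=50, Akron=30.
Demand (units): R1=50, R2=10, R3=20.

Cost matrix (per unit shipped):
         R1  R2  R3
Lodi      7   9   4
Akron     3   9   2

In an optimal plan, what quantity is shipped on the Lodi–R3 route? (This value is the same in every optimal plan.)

20

Solving gives:
  Lodi–R1: 20 × 7 = 140
  Lodi–R2: 10 × 9 = 90
  Lodi–R3: 20 × 4 = 80
  Akron–R1: 30 × 3 = 90
Total cost = 400.
So Lodi→R3 carries 20 units.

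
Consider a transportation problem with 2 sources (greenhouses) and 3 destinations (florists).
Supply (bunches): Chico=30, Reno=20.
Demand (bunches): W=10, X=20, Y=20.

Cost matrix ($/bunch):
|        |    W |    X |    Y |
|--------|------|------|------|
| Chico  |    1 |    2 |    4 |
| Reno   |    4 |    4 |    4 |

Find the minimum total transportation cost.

130

Optimal allocation:
  Chico to W: 10 × $1 = $10
  Chico to X: 20 × $2 = $40
  Reno to Y: 20 × $4 = $80
Total = 10 + 40 + 80 = $130.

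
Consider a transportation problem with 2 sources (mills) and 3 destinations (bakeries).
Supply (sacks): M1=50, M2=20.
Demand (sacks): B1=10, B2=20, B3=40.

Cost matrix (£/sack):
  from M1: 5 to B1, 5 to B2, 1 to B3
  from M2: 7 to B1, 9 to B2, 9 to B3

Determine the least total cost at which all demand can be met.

One minimum-cost allocation:
  M1–B2: 10 × £5 = £50
  M1–B3: 40 × £1 = £40
  M2–B1: 10 × £7 = £70
  M2–B2: 10 × £9 = £90
Total = 50 + 40 + 70 + 90 = £250.
(Supply check: M1 ships 50; M2 ships 20.)

250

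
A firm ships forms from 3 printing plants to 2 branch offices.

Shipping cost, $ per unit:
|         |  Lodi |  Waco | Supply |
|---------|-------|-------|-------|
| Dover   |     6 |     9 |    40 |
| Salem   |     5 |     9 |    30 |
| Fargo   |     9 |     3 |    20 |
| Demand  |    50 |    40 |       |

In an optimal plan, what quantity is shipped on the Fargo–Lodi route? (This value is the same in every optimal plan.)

0

Optimal shipments:
  Dover->Lodi: 20 × $6 = $120
  Dover->Waco: 20 × $9 = $180
  Salem->Lodi: 30 × $5 = $150
  Fargo->Waco: 20 × $3 = $60
Total cost = $510.
The route Fargo→Lodi is not used.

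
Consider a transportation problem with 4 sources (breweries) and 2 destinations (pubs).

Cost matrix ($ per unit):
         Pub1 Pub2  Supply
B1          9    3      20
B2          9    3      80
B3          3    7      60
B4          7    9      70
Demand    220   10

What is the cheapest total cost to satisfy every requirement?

1510

A cheapest plan:
  B1->Pub1: 10 × $9 = $90
  B1->Pub2: 10 × $3 = $30
  B2->Pub1: 80 × $9 = $720
  B3->Pub1: 60 × $3 = $180
  B4->Pub1: 70 × $7 = $490
Total = 90 + 30 + 720 + 180 + 490 = $1510.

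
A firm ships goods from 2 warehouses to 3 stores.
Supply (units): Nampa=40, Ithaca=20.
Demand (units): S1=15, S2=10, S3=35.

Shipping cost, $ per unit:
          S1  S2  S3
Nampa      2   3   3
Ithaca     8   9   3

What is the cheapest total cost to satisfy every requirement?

165

A cheapest plan:
  Nampa to S1: 15 × $2 = $30
  Nampa to S2: 10 × $3 = $30
  Nampa to S3: 15 × $3 = $45
  Ithaca to S3: 20 × $3 = $60
Total = 30 + 30 + 45 + 60 = $165.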